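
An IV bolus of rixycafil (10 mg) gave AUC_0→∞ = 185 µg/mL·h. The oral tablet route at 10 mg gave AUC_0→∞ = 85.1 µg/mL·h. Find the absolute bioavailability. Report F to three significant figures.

F = (AUC_ev / D_ev) / (AUC_iv / D_iv)
  = (85.1/10) / (185/10)
  = 8.51 / 18.5 = 0.4600

F = 0.460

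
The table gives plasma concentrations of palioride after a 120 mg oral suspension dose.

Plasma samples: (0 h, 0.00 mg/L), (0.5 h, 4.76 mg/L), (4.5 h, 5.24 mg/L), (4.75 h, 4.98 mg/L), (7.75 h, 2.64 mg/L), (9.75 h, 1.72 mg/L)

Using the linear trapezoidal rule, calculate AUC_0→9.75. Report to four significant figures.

AUC = 38.26 mg/L·h

Trapezoidal AUC_0→9.75:
  [0→0.5]: (0.00+4.76)/2 × 0.5 = 1.19
  [0.5→4.5]: (4.76+5.24)/2 × 4 = 20.0
  [4.5→4.75]: (5.24+4.98)/2 × 0.25 = 1.2775
  [4.75→7.75]: (4.98+2.64)/2 × 3 = 11.43
  [7.75→9.75]: (2.64+1.72)/2 × 2 = 4.36
  Sum = 38.2575 mg/L·h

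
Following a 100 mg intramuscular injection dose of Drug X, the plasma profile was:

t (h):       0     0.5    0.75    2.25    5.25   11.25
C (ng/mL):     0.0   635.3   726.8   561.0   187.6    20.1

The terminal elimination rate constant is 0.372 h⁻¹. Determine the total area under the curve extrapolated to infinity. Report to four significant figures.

Trapezoidal AUC_0→11.25:
  [0→0.5]: (0.0+635.3)/2 × 0.5 = 158.825
  [0.5→0.75]: (635.3+726.8)/2 × 0.25 = 170.2625
  [0.75→2.25]: (726.8+561.0)/2 × 1.5 = 965.85
  [2.25→5.25]: (561.0+187.6)/2 × 3 = 1122.9
  [5.25→11.25]: (187.6+20.1)/2 × 6 = 623.1
  Sum = 3040.9375 ng/mL·h
Extrapolated tail: C_last / k_e = 20.1 / 0.372 = 54.032
AUC_0→∞ = 3040.9375 + 54.032 = 3094.9695 ng/mL·h

AUC = 3095 ng/mL·h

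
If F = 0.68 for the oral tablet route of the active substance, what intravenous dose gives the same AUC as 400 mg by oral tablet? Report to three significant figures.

D_iv = 272 mg

Systemic exposure from an extravascular dose = F × D_ev, so the equivalent IV dose is F × D_ev.
D_iv = F × D_ev = 0.68 × 400 = 272 mg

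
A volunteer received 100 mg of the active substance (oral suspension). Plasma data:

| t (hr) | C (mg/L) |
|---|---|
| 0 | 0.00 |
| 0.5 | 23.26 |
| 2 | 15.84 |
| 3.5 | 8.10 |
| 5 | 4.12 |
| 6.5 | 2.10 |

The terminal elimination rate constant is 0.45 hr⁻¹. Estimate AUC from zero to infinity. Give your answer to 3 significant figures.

AUC = 71.6 mg/L·hr

Trapezoidal AUC_0→6.5:
  [0→0.5]: (0.00+23.26)/2 × 0.5 = 5.815
  [0.5→2]: (23.26+15.84)/2 × 1.5 = 29.325
  [2→3.5]: (15.84+8.10)/2 × 1.5 = 17.955
  [3.5→5]: (8.10+4.12)/2 × 1.5 = 9.165
  [5→6.5]: (4.12+2.10)/2 × 1.5 = 4.665
  Sum = 66.925 mg/L·hr
Extrapolated tail: C_last / k_e = 2.10 / 0.45 = 4.667
AUC_0→∞ = 66.925 + 4.667 = 71.592 mg/L·hr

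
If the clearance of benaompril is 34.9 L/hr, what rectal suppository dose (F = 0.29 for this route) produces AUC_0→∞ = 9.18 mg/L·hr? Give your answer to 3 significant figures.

Dose = CL × AUC_0→∞ / F
     = 34.9 × 9.18 / 0.29 = 1104.77 mg

Dose = 1100 mg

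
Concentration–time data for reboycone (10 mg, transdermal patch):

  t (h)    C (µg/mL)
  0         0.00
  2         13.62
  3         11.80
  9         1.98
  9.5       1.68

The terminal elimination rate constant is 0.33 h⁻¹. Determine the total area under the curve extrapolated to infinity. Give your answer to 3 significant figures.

AUC = 73.7 µg/mL·h

Trapezoidal AUC_0→9.5:
  [0→2]: (0.00+13.62)/2 × 2 = 13.62
  [2→3]: (13.62+11.80)/2 × 1 = 12.71
  [3→9]: (11.80+1.98)/2 × 6 = 41.34
  [9→9.5]: (1.98+1.68)/2 × 0.5 = 0.915
  Sum = 68.585 µg/mL·h
Extrapolated tail: C_last / k_e = 1.68 / 0.33 = 5.091
AUC_0→∞ = 68.585 + 5.091 = 73.676 µg/mL·h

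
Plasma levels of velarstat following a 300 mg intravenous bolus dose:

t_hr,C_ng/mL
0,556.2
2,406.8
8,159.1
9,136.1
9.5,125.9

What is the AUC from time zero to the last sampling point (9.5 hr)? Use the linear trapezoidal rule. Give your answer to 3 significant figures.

Trapezoidal AUC_0→9.5:
  [0→2]: (556.2+406.8)/2 × 2 = 963.0
  [2→8]: (406.8+159.1)/2 × 6 = 1697.7
  [8→9]: (159.1+136.1)/2 × 1 = 147.6
  [9→9.5]: (136.1+125.9)/2 × 0.5 = 65.5
  Sum = 2873.8 ng/mL·hr

AUC = 2870 ng/mL·hr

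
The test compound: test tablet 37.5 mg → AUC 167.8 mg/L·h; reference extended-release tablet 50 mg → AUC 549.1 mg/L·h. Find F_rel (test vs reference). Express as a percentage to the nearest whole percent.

F_rel = 41%

F_rel = (AUC_test/D_test) / (AUC_ref/D_ref)
      = (167.8/37.5) / (549.1/50)
      = 4.47467 / 10.982 = 0.4075 = 40.75%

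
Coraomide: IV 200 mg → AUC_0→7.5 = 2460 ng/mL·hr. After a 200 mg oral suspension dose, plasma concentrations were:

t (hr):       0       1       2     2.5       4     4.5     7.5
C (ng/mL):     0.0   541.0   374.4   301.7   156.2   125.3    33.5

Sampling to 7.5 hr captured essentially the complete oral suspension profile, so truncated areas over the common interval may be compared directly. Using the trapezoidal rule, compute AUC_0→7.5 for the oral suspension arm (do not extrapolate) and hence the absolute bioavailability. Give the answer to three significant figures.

F = 0.630

Trapezoidal AUC_0→7.5 (oral suspension):
  [0→1]: (0.0+541.0)/2 × 1 = 270.5
  [1→2]: (541.0+374.4)/2 × 1 = 457.7
  [2→2.5]: (374.4+301.7)/2 × 0.5 = 169.025
  [2.5→4]: (301.7+156.2)/2 × 1.5 = 343.425
  [4→4.5]: (156.2+125.3)/2 × 0.5 = 70.375
  [4.5→7.5]: (125.3+33.5)/2 × 3 = 238.2
  Sum = 1549.225 ng/mL·hr
F = (AUC_ev/D_ev)/(AUC_iv/D_iv) = (1549.225/200)/(2460/200) = 7.746125/12.3 = 0.6298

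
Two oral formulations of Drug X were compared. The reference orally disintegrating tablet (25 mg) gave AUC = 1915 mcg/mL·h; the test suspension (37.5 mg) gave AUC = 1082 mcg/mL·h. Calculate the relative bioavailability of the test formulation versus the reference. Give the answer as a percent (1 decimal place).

F_rel = 37.7%

F_rel = (AUC_test/D_test) / (AUC_ref/D_ref)
      = (1082/37.5) / (1915/25)
      = 28.8533 / 76.6 = 0.3767 = 37.67%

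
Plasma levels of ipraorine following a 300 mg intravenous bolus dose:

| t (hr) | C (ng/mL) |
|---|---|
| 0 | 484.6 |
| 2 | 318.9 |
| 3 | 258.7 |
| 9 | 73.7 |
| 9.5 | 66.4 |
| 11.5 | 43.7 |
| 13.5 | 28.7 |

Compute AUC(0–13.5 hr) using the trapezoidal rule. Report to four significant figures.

AUC = 2307 ng/mL·hr

Trapezoidal AUC_0→13.5:
  [0→2]: (484.6+318.9)/2 × 2 = 803.5
  [2→3]: (318.9+258.7)/2 × 1 = 288.8
  [3→9]: (258.7+73.7)/2 × 6 = 997.2
  [9→9.5]: (73.7+66.4)/2 × 0.5 = 35.025
  [9.5→11.5]: (66.4+43.7)/2 × 2 = 110.1
  [11.5→13.5]: (43.7+28.7)/2 × 2 = 72.4
  Sum = 2307.025 ng/mL·hr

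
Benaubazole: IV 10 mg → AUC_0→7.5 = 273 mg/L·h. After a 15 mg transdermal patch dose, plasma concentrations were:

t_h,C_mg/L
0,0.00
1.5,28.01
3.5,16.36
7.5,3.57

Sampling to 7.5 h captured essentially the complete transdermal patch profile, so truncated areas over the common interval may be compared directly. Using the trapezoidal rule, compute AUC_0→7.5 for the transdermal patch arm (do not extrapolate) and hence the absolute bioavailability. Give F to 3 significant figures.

Trapezoidal AUC_0→7.5 (transdermal patch):
  [0→1.5]: (0.00+28.01)/2 × 1.5 = 21.0075
  [1.5→3.5]: (28.01+16.36)/2 × 2 = 44.37
  [3.5→7.5]: (16.36+3.57)/2 × 4 = 39.86
  Sum = 105.2375 mg/L·h
F = (AUC_ev/D_ev)/(AUC_iv/D_iv) = (105.2375/15)/(273/10) = 7.01583/27.3 = 0.2570

F = 0.257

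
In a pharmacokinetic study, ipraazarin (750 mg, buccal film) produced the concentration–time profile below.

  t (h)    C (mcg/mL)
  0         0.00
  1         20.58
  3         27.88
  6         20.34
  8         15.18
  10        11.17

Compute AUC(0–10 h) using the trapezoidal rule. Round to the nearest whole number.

AUC = 193 mcg/mL·h

Trapezoidal AUC_0→10:
  [0→1]: (0.00+20.58)/2 × 1 = 10.29
  [1→3]: (20.58+27.88)/2 × 2 = 48.46
  [3→6]: (27.88+20.34)/2 × 3 = 72.33
  [6→8]: (20.34+15.18)/2 × 2 = 35.52
  [8→10]: (15.18+11.17)/2 × 2 = 26.35
  Sum = 192.95 mcg/mL·h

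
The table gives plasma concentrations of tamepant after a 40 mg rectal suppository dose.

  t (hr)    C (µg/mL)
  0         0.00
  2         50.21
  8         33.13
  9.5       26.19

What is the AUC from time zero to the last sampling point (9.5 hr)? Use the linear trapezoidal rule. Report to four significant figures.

AUC = 344.7 µg/mL·hr

Trapezoidal AUC_0→9.5:
  [0→2]: (0.00+50.21)/2 × 2 = 50.21
  [2→8]: (50.21+33.13)/2 × 6 = 250.02
  [8→9.5]: (33.13+26.19)/2 × 1.5 = 44.49
  Sum = 344.72 µg/mL·hr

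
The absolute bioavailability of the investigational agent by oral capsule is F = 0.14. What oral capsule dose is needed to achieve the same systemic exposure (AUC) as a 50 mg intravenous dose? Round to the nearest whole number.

D_oral = 357 mg

For equal systemic exposure: F × D_ev = D_iv
D_ev = D_iv / F = 50 / 0.14 = 357.143 mg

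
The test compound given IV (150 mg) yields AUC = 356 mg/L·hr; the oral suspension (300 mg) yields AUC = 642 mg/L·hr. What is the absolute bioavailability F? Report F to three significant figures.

F = 0.902

F = (AUC_ev / D_ev) / (AUC_iv / D_iv)
  = (642/300) / (356/150)
  = 2.14 / 2.37333 = 0.9017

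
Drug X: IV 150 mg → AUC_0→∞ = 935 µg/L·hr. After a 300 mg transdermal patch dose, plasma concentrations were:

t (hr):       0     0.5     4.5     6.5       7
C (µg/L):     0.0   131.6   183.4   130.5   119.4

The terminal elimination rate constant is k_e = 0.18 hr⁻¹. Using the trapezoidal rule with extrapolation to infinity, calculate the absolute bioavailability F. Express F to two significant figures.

F = 0.91

Trapezoidal AUC_0→7 (transdermal patch):
  [0→0.5]: (0.0+131.6)/2 × 0.5 = 32.9
  [0.5→4.5]: (131.6+183.4)/2 × 4 = 630.0
  [4.5→6.5]: (183.4+130.5)/2 × 2 = 313.9
  [6.5→7]: (130.5+119.4)/2 × 0.5 = 62.475
  Sum = 1039.275 µg/L·hr
Tail: C_last/k_e = 119.4/0.18 = 663.333
AUC_0→∞ (transdermal patch) = 1039.275 + 663.333 = 1702.608 µg/L·hr
F = (AUC_ev/D_ev)/(AUC_iv/D_iv) = (1702.608/300)/(935/150) = 5.67536/6.23333 = 0.9105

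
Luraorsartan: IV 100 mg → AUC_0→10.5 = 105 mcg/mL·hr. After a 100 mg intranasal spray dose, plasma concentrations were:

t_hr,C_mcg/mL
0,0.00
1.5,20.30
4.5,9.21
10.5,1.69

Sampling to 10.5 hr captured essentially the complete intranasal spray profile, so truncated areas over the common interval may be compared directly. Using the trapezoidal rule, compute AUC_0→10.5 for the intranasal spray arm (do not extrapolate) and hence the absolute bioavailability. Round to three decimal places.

F = 0.878

Trapezoidal AUC_0→10.5 (intranasal spray):
  [0→1.5]: (0.00+20.30)/2 × 1.5 = 15.225
  [1.5→4.5]: (20.30+9.21)/2 × 3 = 44.265
  [4.5→10.5]: (9.21+1.69)/2 × 6 = 32.7
  Sum = 92.19 mcg/mL·hr
F = (AUC_ev/D_ev)/(AUC_iv/D_iv) = (92.19/100)/(105/100) = 0.9219/1.05 = 0.8780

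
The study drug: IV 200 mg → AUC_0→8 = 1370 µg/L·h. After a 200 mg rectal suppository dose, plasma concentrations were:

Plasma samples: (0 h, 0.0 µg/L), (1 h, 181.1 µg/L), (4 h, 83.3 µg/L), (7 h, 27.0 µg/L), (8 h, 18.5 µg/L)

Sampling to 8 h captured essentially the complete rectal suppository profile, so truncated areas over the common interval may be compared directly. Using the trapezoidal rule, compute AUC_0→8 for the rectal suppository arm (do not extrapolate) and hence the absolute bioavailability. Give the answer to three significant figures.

Trapezoidal AUC_0→8 (rectal suppository):
  [0→1]: (0.0+181.1)/2 × 1 = 90.55
  [1→4]: (181.1+83.3)/2 × 3 = 396.6
  [4→7]: (83.3+27.0)/2 × 3 = 165.45
  [7→8]: (27.0+18.5)/2 × 1 = 22.75
  Sum = 675.35 µg/L·h
F = (AUC_ev/D_ev)/(AUC_iv/D_iv) = (675.35/200)/(1370/200) = 3.37675/6.85 = 0.4930

F = 0.493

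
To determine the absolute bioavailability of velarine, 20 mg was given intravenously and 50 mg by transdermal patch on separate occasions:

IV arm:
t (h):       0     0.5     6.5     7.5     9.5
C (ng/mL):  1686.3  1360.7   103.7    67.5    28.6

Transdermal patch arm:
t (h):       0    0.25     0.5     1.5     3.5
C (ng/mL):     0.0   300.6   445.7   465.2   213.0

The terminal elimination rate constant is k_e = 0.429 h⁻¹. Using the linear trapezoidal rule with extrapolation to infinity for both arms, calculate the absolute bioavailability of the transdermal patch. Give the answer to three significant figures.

F = 0.130

Trapezoidal AUC_0→9.5 (IV):
  [0→0.5]: (1686.3+1360.7)/2 × 0.5 = 761.75
  [0.5→6.5]: (1360.7+103.7)/2 × 6 = 4393.2
  [6.5→7.5]: (103.7+67.5)/2 × 1 = 85.6
  [7.5→9.5]: (67.5+28.6)/2 × 2 = 96.1
  Sum = 5336.65 ng/mL·h
IV tail: 28.6/0.429 = 66.667; AUC_iv,0→∞ = 5336.65 + 66.667 = 5403.317 ng/mL·h
Trapezoidal AUC_0→3.5 (transdermal patch):
  [0→0.25]: (0.0+300.6)/2 × 0.25 = 37.575
  [0.25→0.5]: (300.6+445.7)/2 × 0.25 = 93.2875
  [0.5→1.5]: (445.7+465.2)/2 × 1 = 455.45
  [1.5→3.5]: (465.2+213.0)/2 × 2 = 678.2
  Sum = 1264.5125 ng/mL·h
transdermal patch tail: 213.0/0.429 = 496.503; AUC_ev,0→∞ = 1264.5125 + 496.503 = 1761.0155 ng/mL·h
F = (AUC_ev/D_ev)/(AUC_iv/D_iv) = (1761.0155/50)/(5403.317/20) = 35.22031/270.16585 = 0.1304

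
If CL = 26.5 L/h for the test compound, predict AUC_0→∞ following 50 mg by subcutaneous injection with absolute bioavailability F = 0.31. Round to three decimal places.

AUC_0→∞ = F × Dose / CL
        = 0.31 × 50 / 26.5 = 0.584906 mg/L·h

AUC = 0.585 mg/L·h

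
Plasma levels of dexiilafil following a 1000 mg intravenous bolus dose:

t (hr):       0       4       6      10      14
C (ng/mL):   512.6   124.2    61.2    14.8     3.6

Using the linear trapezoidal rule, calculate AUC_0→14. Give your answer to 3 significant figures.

Trapezoidal AUC_0→14:
  [0→4]: (512.6+124.2)/2 × 4 = 1273.6
  [4→6]: (124.2+61.2)/2 × 2 = 185.4
  [6→10]: (61.2+14.8)/2 × 4 = 152.0
  [10→14]: (14.8+3.6)/2 × 4 = 36.8
  Sum = 1647.8 ng/mL·hr

AUC = 1650 ng/mL·hr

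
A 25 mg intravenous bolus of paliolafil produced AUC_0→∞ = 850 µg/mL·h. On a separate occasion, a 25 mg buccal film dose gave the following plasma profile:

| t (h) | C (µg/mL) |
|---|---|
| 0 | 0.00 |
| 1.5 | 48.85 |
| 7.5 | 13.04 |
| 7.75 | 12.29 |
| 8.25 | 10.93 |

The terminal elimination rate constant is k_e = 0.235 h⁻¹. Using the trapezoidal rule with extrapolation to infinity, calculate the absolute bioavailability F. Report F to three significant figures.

F = 0.327

Trapezoidal AUC_0→8.25 (buccal film):
  [0→1.5]: (0.00+48.85)/2 × 1.5 = 36.6375
  [1.5→7.5]: (48.85+13.04)/2 × 6 = 185.67
  [7.5→7.75]: (13.04+12.29)/2 × 0.25 = 3.16625
  [7.75→8.25]: (12.29+10.93)/2 × 0.5 = 5.805
  Sum = 231.27875 µg/mL·h
Tail: C_last/k_e = 10.93/0.235 = 46.511
AUC_0→∞ (buccal film) = 231.27875 + 46.511 = 277.78975 µg/mL·h
F = (AUC_ev/D_ev)/(AUC_iv/D_iv) = (277.78975/25)/(850/25) = 11.11159/34 = 0.3268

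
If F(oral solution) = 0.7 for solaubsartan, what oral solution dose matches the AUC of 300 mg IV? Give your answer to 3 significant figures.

For equal systemic exposure: F × D_ev = D_iv
D_ev = D_iv / F = 300 / 0.7 = 428.571 mg

D_oral = 429 mg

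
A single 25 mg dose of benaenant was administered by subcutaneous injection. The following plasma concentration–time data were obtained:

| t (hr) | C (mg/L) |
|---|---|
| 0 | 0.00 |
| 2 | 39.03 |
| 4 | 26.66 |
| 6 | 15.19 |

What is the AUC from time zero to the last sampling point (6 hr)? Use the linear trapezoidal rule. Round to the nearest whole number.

Trapezoidal AUC_0→6:
  [0→2]: (0.00+39.03)/2 × 2 = 39.03
  [2→4]: (39.03+26.66)/2 × 2 = 65.69
  [4→6]: (26.66+15.19)/2 × 2 = 41.85
  Sum = 146.57 mg/L·hr

AUC = 147 mg/L·hr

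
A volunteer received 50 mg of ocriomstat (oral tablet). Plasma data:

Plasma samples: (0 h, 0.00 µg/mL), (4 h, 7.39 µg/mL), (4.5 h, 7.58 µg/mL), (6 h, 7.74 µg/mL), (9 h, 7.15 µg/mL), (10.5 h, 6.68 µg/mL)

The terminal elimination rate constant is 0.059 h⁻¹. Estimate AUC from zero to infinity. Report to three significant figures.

Trapezoidal AUC_0→10.5:
  [0→4]: (0.00+7.39)/2 × 4 = 14.78
  [4→4.5]: (7.39+7.58)/2 × 0.5 = 3.7425
  [4.5→6]: (7.58+7.74)/2 × 1.5 = 11.49
  [6→9]: (7.74+7.15)/2 × 3 = 22.335
  [9→10.5]: (7.15+6.68)/2 × 1.5 = 10.3725
  Sum = 62.72 µg/mL·h
Extrapolated tail: C_last / k_e = 6.68 / 0.059 = 113.220
AUC_0→∞ = 62.72 + 113.220 = 175.94 µg/mL·h

AUC = 176 µg/mL·h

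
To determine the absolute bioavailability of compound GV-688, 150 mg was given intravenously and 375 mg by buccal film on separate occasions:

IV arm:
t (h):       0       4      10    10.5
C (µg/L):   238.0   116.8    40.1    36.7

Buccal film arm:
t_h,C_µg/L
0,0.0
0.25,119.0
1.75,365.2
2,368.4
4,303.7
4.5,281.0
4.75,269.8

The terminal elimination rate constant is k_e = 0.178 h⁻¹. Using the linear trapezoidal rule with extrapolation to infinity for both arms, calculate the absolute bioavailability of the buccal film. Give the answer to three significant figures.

Trapezoidal AUC_0→10.5 (IV):
  [0→4]: (238.0+116.8)/2 × 4 = 709.6
  [4→10]: (116.8+40.1)/2 × 6 = 470.7
  [10→10.5]: (40.1+36.7)/2 × 0.5 = 19.2
  Sum = 1199.5 µg/L·h
IV tail: 36.7/0.178 = 206.180; AUC_iv,0→∞ = 1199.5 + 206.180 = 1405.68 µg/L·h
Trapezoidal AUC_0→4.75 (buccal film):
  [0→0.25]: (0.0+119.0)/2 × 0.25 = 14.875
  [0.25→1.75]: (119.0+365.2)/2 × 1.5 = 363.15
  [1.75→2]: (365.2+368.4)/2 × 0.25 = 91.7
  [2→4]: (368.4+303.7)/2 × 2 = 672.1
  [4→4.5]: (303.7+281.0)/2 × 0.5 = 146.175
  [4.5→4.75]: (281.0+269.8)/2 × 0.25 = 68.85
  Sum = 1356.85 µg/L·h
buccal film tail: 269.8/0.178 = 1515.730; AUC_ev,0→∞ = 1356.85 + 1515.730 = 2872.58 µg/L·h
F = (AUC_ev/D_ev)/(AUC_iv/D_iv) = (2872.58/375)/(1405.68/150) = 7.66021/9.3712 = 0.8174

F = 0.817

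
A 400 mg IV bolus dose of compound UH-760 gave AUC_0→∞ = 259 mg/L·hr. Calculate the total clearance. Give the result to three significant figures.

CL = 1.54 L/hr

CL = Dose_iv / AUC_0→∞
   = 400 / 259 = 1.5444 L/hr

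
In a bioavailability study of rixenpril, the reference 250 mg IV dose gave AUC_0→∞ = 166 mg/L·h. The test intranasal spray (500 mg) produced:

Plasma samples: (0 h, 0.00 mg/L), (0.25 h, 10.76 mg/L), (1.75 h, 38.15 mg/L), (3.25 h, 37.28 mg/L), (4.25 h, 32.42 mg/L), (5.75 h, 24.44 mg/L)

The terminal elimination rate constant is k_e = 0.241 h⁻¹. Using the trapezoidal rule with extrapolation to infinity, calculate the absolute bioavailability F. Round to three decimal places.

Trapezoidal AUC_0→5.75 (intranasal spray):
  [0→0.25]: (0.00+10.76)/2 × 0.25 = 1.345
  [0.25→1.75]: (10.76+38.15)/2 × 1.5 = 36.6825
  [1.75→3.25]: (38.15+37.28)/2 × 1.5 = 56.5725
  [3.25→4.25]: (37.28+32.42)/2 × 1 = 34.85
  [4.25→5.75]: (32.42+24.44)/2 × 1.5 = 42.645
  Sum = 172.095 mg/L·h
Tail: C_last/k_e = 24.44/0.241 = 101.411
AUC_0→∞ (intranasal spray) = 172.095 + 101.411 = 273.506 mg/L·h
F = (AUC_ev/D_ev)/(AUC_iv/D_iv) = (273.506/500)/(166/250) = 0.547012/0.664 = 0.8238

F = 0.824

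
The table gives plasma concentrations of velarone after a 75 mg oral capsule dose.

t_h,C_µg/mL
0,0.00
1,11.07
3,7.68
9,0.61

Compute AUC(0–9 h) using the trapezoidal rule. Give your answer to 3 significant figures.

AUC = 49.2 µg/mL·h

Trapezoidal AUC_0→9:
  [0→1]: (0.00+11.07)/2 × 1 = 5.535
  [1→3]: (11.07+7.68)/2 × 2 = 18.75
  [3→9]: (7.68+0.61)/2 × 6 = 24.87
  Sum = 49.155 µg/mL·h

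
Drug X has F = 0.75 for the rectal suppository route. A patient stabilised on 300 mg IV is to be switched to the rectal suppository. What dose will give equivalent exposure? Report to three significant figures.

D_rectal = 400 mg

For equal systemic exposure: F × D_ev = D_iv
D_ev = D_iv / F = 300 / 0.75 = 400 mg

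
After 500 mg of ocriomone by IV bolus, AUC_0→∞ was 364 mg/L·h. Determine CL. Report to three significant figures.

CL = 1.37 L/h

CL = Dose_iv / AUC_0→∞
   = 500 / 364 = 1.37363 L/h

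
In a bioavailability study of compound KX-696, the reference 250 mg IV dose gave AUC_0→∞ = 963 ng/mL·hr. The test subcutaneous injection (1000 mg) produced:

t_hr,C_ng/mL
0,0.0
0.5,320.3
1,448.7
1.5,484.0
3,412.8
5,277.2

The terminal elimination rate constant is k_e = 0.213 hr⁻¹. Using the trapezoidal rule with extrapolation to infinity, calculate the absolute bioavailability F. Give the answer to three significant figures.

F = 0.823

Trapezoidal AUC_0→5 (subcutaneous injection):
  [0→0.5]: (0.0+320.3)/2 × 0.5 = 80.075
  [0.5→1]: (320.3+448.7)/2 × 0.5 = 192.25
  [1→1.5]: (448.7+484.0)/2 × 0.5 = 233.175
  [1.5→3]: (484.0+412.8)/2 × 1.5 = 672.6
  [3→5]: (412.8+277.2)/2 × 2 = 690.0
  Sum = 1868.1 ng/mL·hr
Tail: C_last/k_e = 277.2/0.213 = 1301.408
AUC_0→∞ (subcutaneous injection) = 1868.1 + 1301.408 = 3169.508 ng/mL·hr
F = (AUC_ev/D_ev)/(AUC_iv/D_iv) = (3169.508/1000)/(963/250) = 3.169508/3.852 = 0.8228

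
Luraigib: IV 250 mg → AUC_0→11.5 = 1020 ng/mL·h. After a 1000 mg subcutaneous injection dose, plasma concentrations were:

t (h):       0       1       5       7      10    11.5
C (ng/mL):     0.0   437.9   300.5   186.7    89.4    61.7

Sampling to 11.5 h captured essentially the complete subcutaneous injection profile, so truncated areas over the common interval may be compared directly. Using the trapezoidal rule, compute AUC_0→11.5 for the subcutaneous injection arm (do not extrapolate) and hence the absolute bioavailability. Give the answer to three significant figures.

F = 0.664

Trapezoidal AUC_0→11.5 (subcutaneous injection):
  [0→1]: (0.0+437.9)/2 × 1 = 218.95
  [1→5]: (437.9+300.5)/2 × 4 = 1476.8
  [5→7]: (300.5+186.7)/2 × 2 = 487.2
  [7→10]: (186.7+89.4)/2 × 3 = 414.15
  [10→11.5]: (89.4+61.7)/2 × 1.5 = 113.325
  Sum = 2710.425 ng/mL·h
F = (AUC_ev/D_ev)/(AUC_iv/D_iv) = (2710.425/1000)/(1020/250) = 2.710425/4.08 = 0.6643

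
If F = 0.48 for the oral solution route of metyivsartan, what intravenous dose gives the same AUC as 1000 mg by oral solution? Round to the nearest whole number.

D_iv = 480 mg

Systemic exposure from an extravascular dose = F × D_ev, so the equivalent IV dose is F × D_ev.
D_iv = F × D_ev = 0.48 × 1000 = 480 mg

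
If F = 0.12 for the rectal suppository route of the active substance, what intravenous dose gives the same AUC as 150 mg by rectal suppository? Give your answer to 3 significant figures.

Systemic exposure from an extravascular dose = F × D_ev, so the equivalent IV dose is F × D_ev.
D_iv = F × D_ev = 0.12 × 150 = 18 mg

D_iv = 18.0 mg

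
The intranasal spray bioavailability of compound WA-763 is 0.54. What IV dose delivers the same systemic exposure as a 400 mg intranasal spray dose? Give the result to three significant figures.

Systemic exposure from an extravascular dose = F × D_ev, so the equivalent IV dose is F × D_ev.
D_iv = F × D_ev = 0.54 × 400 = 216 mg

D_iv = 216 mg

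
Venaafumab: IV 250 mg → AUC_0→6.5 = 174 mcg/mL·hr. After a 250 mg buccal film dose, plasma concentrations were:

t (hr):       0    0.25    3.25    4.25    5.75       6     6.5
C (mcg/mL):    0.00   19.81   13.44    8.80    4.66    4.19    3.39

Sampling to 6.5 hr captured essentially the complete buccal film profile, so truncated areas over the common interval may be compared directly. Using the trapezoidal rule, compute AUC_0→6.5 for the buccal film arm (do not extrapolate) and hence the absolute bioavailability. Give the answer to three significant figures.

F = 0.440

Trapezoidal AUC_0→6.5 (buccal film):
  [0→0.25]: (0.00+19.81)/2 × 0.25 = 2.47625
  [0.25→3.25]: (19.81+13.44)/2 × 3 = 49.875
  [3.25→4.25]: (13.44+8.80)/2 × 1 = 11.12
  [4.25→5.75]: (8.80+4.66)/2 × 1.5 = 10.095
  [5.75→6]: (4.66+4.19)/2 × 0.25 = 1.10625
  [6→6.5]: (4.19+3.39)/2 × 0.5 = 1.895
  Sum = 76.5675 mcg/mL·hr
F = (AUC_ev/D_ev)/(AUC_iv/D_iv) = (76.5675/250)/(174/250) = 0.30627/0.696 = 0.4400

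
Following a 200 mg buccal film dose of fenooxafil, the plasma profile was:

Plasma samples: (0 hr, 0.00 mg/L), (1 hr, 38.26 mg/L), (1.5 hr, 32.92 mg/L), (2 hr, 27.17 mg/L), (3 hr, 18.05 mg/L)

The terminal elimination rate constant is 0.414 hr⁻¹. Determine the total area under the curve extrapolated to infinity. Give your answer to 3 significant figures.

Trapezoidal AUC_0→3:
  [0→1]: (0.00+38.26)/2 × 1 = 19.13
  [1→1.5]: (38.26+32.92)/2 × 0.5 = 17.795
  [1.5→2]: (32.92+27.17)/2 × 0.5 = 15.0225
  [2→3]: (27.17+18.05)/2 × 1 = 22.61
  Sum = 74.5575 mg/L·hr
Extrapolated tail: C_last / k_e = 18.05 / 0.414 = 43.599
AUC_0→∞ = 74.5575 + 43.599 = 118.1565 mg/L·hr

AUC = 118 mg/L·hr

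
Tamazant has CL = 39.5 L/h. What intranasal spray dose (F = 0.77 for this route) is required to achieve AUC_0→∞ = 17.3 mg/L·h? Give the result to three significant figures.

Dose = CL × AUC_0→∞ / F
     = 39.5 × 17.3 / 0.77 = 887.468 mg

Dose = 887 mg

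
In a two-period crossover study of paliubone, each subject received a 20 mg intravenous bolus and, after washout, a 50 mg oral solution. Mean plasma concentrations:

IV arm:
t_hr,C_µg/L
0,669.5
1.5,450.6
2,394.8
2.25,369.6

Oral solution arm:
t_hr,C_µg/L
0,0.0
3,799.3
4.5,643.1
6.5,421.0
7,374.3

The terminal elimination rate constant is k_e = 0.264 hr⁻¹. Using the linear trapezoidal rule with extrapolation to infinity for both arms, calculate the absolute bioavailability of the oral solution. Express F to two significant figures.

F = 0.78

Trapezoidal AUC_0→2.25 (IV):
  [0→1.5]: (669.5+450.6)/2 × 1.5 = 840.075
  [1.5→2]: (450.6+394.8)/2 × 0.5 = 211.35
  [2→2.25]: (394.8+369.6)/2 × 0.25 = 95.55
  Sum = 1146.975 µg/L·hr
IV tail: 369.6/0.264 = 1400.000; AUC_iv,0→∞ = 1146.975 + 1400.000 = 2546.975 µg/L·hr
Trapezoidal AUC_0→7 (oral solution):
  [0→3]: (0.0+799.3)/2 × 3 = 1198.95
  [3→4.5]: (799.3+643.1)/2 × 1.5 = 1081.8
  [4.5→6.5]: (643.1+421.0)/2 × 2 = 1064.1
  [6.5→7]: (421.0+374.3)/2 × 0.5 = 198.825
  Sum = 3543.675 µg/L·hr
oral solution tail: 374.3/0.264 = 1417.803; AUC_ev,0→∞ = 3543.675 + 1417.803 = 4961.478 µg/L·hr
F = (AUC_ev/D_ev)/(AUC_iv/D_iv) = (4961.478/50)/(2546.975/20) = 99.22956/127.34875 = 0.7792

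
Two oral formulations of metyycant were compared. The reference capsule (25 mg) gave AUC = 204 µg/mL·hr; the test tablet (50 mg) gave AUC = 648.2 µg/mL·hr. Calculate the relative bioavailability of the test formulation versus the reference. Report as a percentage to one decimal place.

F_rel = (AUC_test/D_test) / (AUC_ref/D_ref)
      = (648.2/50) / (204/25)
      = 12.964 / 8.16 = 1.5887 = 158.87%

F_rel = 158.9%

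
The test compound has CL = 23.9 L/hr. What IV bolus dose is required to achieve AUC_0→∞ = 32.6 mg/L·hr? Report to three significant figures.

Dose = 779 mg

Dose_iv = CL × AUC_0→∞
     = 23.9 × 32.6 = 779.14 mg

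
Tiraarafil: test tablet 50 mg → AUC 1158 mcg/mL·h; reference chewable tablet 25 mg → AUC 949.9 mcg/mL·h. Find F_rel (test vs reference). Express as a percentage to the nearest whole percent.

F_rel = 61%

F_rel = (AUC_test/D_test) / (AUC_ref/D_ref)
      = (1158/50) / (949.9/25)
      = 23.16 / 37.996 = 0.6095 = 60.95%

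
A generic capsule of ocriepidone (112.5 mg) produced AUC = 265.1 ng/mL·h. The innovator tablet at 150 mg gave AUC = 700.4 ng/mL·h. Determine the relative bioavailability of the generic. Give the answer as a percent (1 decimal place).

F_rel = 50.5%

F_rel = (AUC_test/D_test) / (AUC_ref/D_ref)
      = (265.1/112.5) / (700.4/150)
      = 2.35644 / 4.66933 = 0.5047 = 50.47%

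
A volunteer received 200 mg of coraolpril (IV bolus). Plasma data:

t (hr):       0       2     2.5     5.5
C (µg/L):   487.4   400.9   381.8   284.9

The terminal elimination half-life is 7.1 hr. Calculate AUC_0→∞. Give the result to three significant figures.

AUC = 5000 µg/L·hr

Trapezoidal AUC_0→5.5:
  [0→2]: (487.4+400.9)/2 × 2 = 888.3
  [2→2.5]: (400.9+381.8)/2 × 0.5 = 195.675
  [2.5→5.5]: (381.8+284.9)/2 × 3 = 1000.05
  Sum = 2084.025 µg/L·hr
k_e = ln2 / t½ = 0.693147 / 7.1 = 0.0976 hr^-1
Extrapolated tail: C_last / k_e = 284.9 / 0.0976 = 2919.057
AUC_0→∞ = 2084.025 + 2919.057 = 5003.082 µg/L·hr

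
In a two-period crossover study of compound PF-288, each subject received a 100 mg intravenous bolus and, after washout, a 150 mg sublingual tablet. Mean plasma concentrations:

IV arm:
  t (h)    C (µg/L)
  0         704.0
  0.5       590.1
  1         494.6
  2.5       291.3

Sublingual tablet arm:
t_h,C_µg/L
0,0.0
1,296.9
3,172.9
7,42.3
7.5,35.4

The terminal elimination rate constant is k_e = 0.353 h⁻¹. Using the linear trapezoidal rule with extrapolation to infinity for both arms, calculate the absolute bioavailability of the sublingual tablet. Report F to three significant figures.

F = 0.388

Trapezoidal AUC_0→2.5 (IV):
  [0→0.5]: (704.0+590.1)/2 × 0.5 = 323.525
  [0.5→1]: (590.1+494.6)/2 × 0.5 = 271.175
  [1→2.5]: (494.6+291.3)/2 × 1.5 = 589.425
  Sum = 1184.125 µg/L·h
IV tail: 291.3/0.353 = 825.212; AUC_iv,0→∞ = 1184.125 + 825.212 = 2009.337 µg/L·h
Trapezoidal AUC_0→7.5 (sublingual tablet):
  [0→1]: (0.0+296.9)/2 × 1 = 148.45
  [1→3]: (296.9+172.9)/2 × 2 = 469.8
  [3→7]: (172.9+42.3)/2 × 4 = 430.4
  [7→7.5]: (42.3+35.4)/2 × 0.5 = 19.425
  Sum = 1068.075 µg/L·h
sublingual tablet tail: 35.4/0.353 = 100.283; AUC_ev,0→∞ = 1068.075 + 100.283 = 1168.358 µg/L·h
F = (AUC_ev/D_ev)/(AUC_iv/D_iv) = (1168.358/150)/(2009.337/100) = 7.78905/20.09337 = 0.3876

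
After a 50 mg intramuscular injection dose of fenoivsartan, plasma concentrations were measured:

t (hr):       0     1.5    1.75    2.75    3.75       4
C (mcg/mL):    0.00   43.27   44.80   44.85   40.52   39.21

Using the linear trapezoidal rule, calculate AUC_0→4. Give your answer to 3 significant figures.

Trapezoidal AUC_0→4:
  [0→1.5]: (0.00+43.27)/2 × 1.5 = 32.4525
  [1.5→1.75]: (43.27+44.80)/2 × 0.25 = 11.00875
  [1.75→2.75]: (44.80+44.85)/2 × 1 = 44.825
  [2.75→3.75]: (44.85+40.52)/2 × 1 = 42.685
  [3.75→4]: (40.52+39.21)/2 × 0.25 = 9.96625
  Sum = 140.9375 mcg/mL·hr

AUC = 141 mcg/mL·hr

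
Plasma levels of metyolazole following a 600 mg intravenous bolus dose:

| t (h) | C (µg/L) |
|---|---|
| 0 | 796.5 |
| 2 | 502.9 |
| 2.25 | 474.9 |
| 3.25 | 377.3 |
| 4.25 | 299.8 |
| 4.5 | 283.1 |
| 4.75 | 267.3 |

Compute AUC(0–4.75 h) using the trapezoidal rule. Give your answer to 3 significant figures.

AUC = 2330 µg/L·h

Trapezoidal AUC_0→4.75:
  [0→2]: (796.5+502.9)/2 × 2 = 1299.4
  [2→2.25]: (502.9+474.9)/2 × 0.25 = 122.225
  [2.25→3.25]: (474.9+377.3)/2 × 1 = 426.1
  [3.25→4.25]: (377.3+299.8)/2 × 1 = 338.55
  [4.25→4.5]: (299.8+283.1)/2 × 0.25 = 72.8625
  [4.5→4.75]: (283.1+267.3)/2 × 0.25 = 68.8
  Sum = 2327.9375 µg/L·h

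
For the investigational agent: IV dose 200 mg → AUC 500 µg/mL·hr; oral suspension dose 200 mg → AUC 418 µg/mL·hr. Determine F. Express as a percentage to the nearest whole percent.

F = 84%

F = (AUC_ev / D_ev) / (AUC_iv / D_iv)
  = (418/200) / (500/200)
  = 2.09 / 2.5 = 0.8360
  = 83.60%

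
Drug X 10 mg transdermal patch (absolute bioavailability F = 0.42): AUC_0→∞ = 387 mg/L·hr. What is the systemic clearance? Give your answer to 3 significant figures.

CL = 0.0109 L/hr

CL = F × Dose / AUC_0→∞
   = 0.42 × 10 / 387 = 0.0108527 L/hr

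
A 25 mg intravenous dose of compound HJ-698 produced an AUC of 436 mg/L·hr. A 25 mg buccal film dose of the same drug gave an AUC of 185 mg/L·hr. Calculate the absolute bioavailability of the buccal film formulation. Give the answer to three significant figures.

F = (AUC_ev / D_ev) / (AUC_iv / D_iv)
  = (185/25) / (436/25)
  = 7.4 / 17.44 = 0.4243

F = 0.424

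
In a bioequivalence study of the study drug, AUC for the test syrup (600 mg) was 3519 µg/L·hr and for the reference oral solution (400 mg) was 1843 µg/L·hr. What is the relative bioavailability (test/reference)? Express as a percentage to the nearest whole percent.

F_rel = 127%

F_rel = (AUC_test/D_test) / (AUC_ref/D_ref)
      = (3519/600) / (1843/400)
      = 5.865 / 4.6075 = 1.2729 = 127.29%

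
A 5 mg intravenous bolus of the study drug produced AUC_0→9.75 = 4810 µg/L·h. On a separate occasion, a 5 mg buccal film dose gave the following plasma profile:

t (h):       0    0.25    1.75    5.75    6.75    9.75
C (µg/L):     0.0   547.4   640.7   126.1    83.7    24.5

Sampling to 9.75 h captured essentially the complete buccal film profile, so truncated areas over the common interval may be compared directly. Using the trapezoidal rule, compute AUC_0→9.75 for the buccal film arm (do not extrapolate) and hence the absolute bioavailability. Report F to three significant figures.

F = 0.574

Trapezoidal AUC_0→9.75 (buccal film):
  [0→0.25]: (0.0+547.4)/2 × 0.25 = 68.425
  [0.25→1.75]: (547.4+640.7)/2 × 1.5 = 891.075
  [1.75→5.75]: (640.7+126.1)/2 × 4 = 1533.6
  [5.75→6.75]: (126.1+83.7)/2 × 1 = 104.9
  [6.75→9.75]: (83.7+24.5)/2 × 3 = 162.3
  Sum = 2760.3 µg/L·h
F = (AUC_ev/D_ev)/(AUC_iv/D_iv) = (2760.3/5)/(4810/5) = 552.06/962 = 0.5739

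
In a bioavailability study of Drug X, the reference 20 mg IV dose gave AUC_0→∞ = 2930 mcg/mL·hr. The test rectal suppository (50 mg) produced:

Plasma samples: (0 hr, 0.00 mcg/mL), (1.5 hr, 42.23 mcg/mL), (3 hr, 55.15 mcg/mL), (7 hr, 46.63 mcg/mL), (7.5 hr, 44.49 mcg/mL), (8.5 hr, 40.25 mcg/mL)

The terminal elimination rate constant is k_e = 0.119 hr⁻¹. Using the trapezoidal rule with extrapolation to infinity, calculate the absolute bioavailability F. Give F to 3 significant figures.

Trapezoidal AUC_0→8.5 (rectal suppository):
  [0→1.5]: (0.00+42.23)/2 × 1.5 = 31.6725
  [1.5→3]: (42.23+55.15)/2 × 1.5 = 73.035
  [3→7]: (55.15+46.63)/2 × 4 = 203.56
  [7→7.5]: (46.63+44.49)/2 × 0.5 = 22.78
  [7.5→8.5]: (44.49+40.25)/2 × 1 = 42.37
  Sum = 373.4175 mcg/mL·hr
Tail: C_last/k_e = 40.25/0.119 = 338.235
AUC_0→∞ (rectal suppository) = 373.4175 + 338.235 = 711.6525 mcg/mL·hr
F = (AUC_ev/D_ev)/(AUC_iv/D_iv) = (711.6525/50)/(2930/20) = 14.23305/146.5 = 0.0972

F = 0.0972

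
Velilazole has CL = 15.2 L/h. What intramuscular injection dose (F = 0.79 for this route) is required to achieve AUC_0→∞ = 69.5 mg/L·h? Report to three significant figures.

Dose = CL × AUC_0→∞ / F
     = 15.2 × 69.5 / 0.79 = 1337.22 mg

Dose = 1340 mg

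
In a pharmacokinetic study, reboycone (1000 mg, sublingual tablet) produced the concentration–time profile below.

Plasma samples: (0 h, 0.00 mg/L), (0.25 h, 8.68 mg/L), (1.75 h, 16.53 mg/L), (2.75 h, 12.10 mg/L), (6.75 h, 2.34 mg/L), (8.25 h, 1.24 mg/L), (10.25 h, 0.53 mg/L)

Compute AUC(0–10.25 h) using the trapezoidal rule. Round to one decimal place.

AUC = 67.6 mg/L·h

Trapezoidal AUC_0→10.25:
  [0→0.25]: (0.00+8.68)/2 × 0.25 = 1.085
  [0.25→1.75]: (8.68+16.53)/2 × 1.5 = 18.9075
  [1.75→2.75]: (16.53+12.10)/2 × 1 = 14.315
  [2.75→6.75]: (12.10+2.34)/2 × 4 = 28.88
  [6.75→8.25]: (2.34+1.24)/2 × 1.5 = 2.685
  [8.25→10.25]: (1.24+0.53)/2 × 2 = 1.77
  Sum = 67.6425 mg/L·h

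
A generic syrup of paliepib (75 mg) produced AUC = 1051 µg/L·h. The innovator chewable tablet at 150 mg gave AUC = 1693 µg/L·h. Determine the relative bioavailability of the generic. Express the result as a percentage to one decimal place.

F_rel = 124.2%

F_rel = (AUC_test/D_test) / (AUC_ref/D_ref)
      = (1051/75) / (1693/150)
      = 14.0133 / 11.2867 = 1.2416 = 124.16%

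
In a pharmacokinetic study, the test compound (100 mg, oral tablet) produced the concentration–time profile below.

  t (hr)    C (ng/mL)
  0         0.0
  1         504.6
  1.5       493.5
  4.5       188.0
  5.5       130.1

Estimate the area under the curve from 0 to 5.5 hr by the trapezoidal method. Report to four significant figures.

Trapezoidal AUC_0→5.5:
  [0→1]: (0.0+504.6)/2 × 1 = 252.3
  [1→1.5]: (504.6+493.5)/2 × 0.5 = 249.525
  [1.5→4.5]: (493.5+188.0)/2 × 3 = 1022.25
  [4.5→5.5]: (188.0+130.1)/2 × 1 = 159.05
  Sum = 1683.125 ng/mL·hr

AUC = 1683 ng/mL·hr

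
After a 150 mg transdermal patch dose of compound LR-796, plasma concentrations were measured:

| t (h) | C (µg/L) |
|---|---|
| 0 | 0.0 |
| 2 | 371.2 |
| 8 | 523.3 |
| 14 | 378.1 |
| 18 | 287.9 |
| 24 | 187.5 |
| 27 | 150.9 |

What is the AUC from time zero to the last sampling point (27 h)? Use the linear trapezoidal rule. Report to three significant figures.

AUC = 9020 µg/L·h

Trapezoidal AUC_0→27:
  [0→2]: (0.0+371.2)/2 × 2 = 371.2
  [2→8]: (371.2+523.3)/2 × 6 = 2683.5
  [8→14]: (523.3+378.1)/2 × 6 = 2704.2
  [14→18]: (378.1+287.9)/2 × 4 = 1332.0
  [18→24]: (287.9+187.5)/2 × 6 = 1426.2
  [24→27]: (187.5+150.9)/2 × 3 = 507.6
  Sum = 9024.7 µg/L·h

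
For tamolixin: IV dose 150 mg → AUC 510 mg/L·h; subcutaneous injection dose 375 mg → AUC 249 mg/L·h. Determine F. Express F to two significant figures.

F = (AUC_ev / D_ev) / (AUC_iv / D_iv)
  = (249/375) / (510/150)
  = 0.664 / 3.4 = 0.1953

F = 0.20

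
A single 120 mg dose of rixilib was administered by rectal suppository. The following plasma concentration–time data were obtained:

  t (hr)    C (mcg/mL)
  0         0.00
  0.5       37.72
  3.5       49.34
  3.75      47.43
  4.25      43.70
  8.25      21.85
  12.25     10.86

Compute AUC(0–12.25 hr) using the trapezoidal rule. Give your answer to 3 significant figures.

Trapezoidal AUC_0→12.25:
  [0→0.5]: (0.00+37.72)/2 × 0.5 = 9.43
  [0.5→3.5]: (37.72+49.34)/2 × 3 = 130.59
  [3.5→3.75]: (49.34+47.43)/2 × 0.25 = 12.09625
  [3.75→4.25]: (47.43+43.70)/2 × 0.5 = 22.7825
  [4.25→8.25]: (43.70+21.85)/2 × 4 = 131.1
  [8.25→12.25]: (21.85+10.86)/2 × 4 = 65.42
  Sum = 371.41875 mcg/mL·hr

AUC = 371 mcg/mL·hr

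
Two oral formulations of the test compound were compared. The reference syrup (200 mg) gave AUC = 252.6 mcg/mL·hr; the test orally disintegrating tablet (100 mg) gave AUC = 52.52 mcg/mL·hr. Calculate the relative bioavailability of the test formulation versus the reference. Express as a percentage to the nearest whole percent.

F_rel = 42%

F_rel = (AUC_test/D_test) / (AUC_ref/D_ref)
      = (52.52/100) / (252.6/200)
      = 0.5252 / 1.263 = 0.4158 = 41.58%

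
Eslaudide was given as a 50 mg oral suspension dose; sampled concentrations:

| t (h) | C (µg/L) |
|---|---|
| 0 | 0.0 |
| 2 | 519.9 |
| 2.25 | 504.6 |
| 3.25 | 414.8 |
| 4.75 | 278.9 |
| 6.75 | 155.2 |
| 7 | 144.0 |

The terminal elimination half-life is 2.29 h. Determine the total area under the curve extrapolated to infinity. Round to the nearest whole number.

Trapezoidal AUC_0→7:
  [0→2]: (0.0+519.9)/2 × 2 = 519.9
  [2→2.25]: (519.9+504.6)/2 × 0.25 = 128.0625
  [2.25→3.25]: (504.6+414.8)/2 × 1 = 459.7
  [3.25→4.75]: (414.8+278.9)/2 × 1.5 = 520.275
  [4.75→6.75]: (278.9+155.2)/2 × 2 = 434.1
  [6.75→7]: (155.2+144.0)/2 × 0.25 = 37.4
  Sum = 2099.4375 µg/L·h
k_e = ln2 / t½ = 0.693147 / 2.29 = 0.3027 h^-1
Extrapolated tail: C_last / k_e = 144.0 / 0.3027 = 475.719
AUC_0→∞ = 2099.4375 + 475.719 = 2575.1565 µg/L·h

AUC = 2575 µg/L·h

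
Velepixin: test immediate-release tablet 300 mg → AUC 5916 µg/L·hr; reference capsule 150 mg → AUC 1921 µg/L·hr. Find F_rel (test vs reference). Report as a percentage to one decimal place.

F_rel = 154.0%

F_rel = (AUC_test/D_test) / (AUC_ref/D_ref)
      = (5916/300) / (1921/150)
      = 19.72 / 12.8067 = 1.5398 = 153.98%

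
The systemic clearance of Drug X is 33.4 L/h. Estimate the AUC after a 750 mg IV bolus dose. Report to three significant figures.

AUC_0→∞ = Dose_iv / CL
        = 750 / 33.4 = 22.4551 mg/L·h

AUC = 22.5 mg/L·h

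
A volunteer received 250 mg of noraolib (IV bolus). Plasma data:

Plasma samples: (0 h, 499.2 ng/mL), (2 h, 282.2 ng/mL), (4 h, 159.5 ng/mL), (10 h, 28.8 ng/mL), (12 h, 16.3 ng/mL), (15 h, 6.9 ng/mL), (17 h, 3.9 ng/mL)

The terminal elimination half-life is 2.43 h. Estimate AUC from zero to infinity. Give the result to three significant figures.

Trapezoidal AUC_0→17:
  [0→2]: (499.2+282.2)/2 × 2 = 781.4
  [2→4]: (282.2+159.5)/2 × 2 = 441.7
  [4→10]: (159.5+28.8)/2 × 6 = 564.9
  [10→12]: (28.8+16.3)/2 × 2 = 45.1
  [12→15]: (16.3+6.9)/2 × 3 = 34.8
  [15→17]: (6.9+3.9)/2 × 2 = 10.8
  Sum = 1878.7 ng/mL·h
k_e = ln2 / t½ = 0.693147 / 2.43 = 0.2852 h^-1
Extrapolated tail: C_last / k_e = 3.9 / 0.2852 = 13.675
AUC_0→∞ = 1878.7 + 13.675 = 1892.375 ng/mL·h

AUC = 1890 ng/mL·h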